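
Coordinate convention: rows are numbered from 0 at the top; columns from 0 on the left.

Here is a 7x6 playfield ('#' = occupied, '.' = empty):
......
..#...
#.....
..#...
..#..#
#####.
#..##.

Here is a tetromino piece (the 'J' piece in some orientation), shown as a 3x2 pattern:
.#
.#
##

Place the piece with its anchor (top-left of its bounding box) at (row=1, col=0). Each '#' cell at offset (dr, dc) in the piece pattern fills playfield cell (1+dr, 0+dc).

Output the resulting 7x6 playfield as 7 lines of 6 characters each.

Fill (1+0,0+1) = (1,1)
Fill (1+1,0+1) = (2,1)
Fill (1+2,0+0) = (3,0)
Fill (1+2,0+1) = (3,1)

Answer: ......
.##...
##....
###...
..#..#
#####.
#..##.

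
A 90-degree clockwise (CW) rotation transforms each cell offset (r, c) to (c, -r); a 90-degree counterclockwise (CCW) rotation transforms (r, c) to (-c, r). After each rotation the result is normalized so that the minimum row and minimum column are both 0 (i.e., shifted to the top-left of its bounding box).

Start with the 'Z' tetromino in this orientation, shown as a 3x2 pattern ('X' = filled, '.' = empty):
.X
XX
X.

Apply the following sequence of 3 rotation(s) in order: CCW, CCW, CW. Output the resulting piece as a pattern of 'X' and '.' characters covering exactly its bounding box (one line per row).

Answer: XX.
.XX

Derivation:
Start:
.X
XX
X.
After rotation 1 (CCW):
XX.
.XX
After rotation 2 (CCW):
.X
XX
X.
After rotation 3 (CW):
XX.
.XX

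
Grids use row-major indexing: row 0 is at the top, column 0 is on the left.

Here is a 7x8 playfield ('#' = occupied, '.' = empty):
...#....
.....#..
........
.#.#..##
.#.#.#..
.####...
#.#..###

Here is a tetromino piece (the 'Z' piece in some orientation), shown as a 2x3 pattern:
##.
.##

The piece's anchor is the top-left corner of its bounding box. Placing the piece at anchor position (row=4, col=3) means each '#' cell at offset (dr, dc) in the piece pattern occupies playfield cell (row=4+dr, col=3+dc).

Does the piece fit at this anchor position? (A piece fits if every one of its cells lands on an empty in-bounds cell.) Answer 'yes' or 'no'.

Answer: no

Derivation:
Check each piece cell at anchor (4, 3):
  offset (0,0) -> (4,3): occupied ('#') -> FAIL
  offset (0,1) -> (4,4): empty -> OK
  offset (1,1) -> (5,4): occupied ('#') -> FAIL
  offset (1,2) -> (5,5): empty -> OK
All cells valid: no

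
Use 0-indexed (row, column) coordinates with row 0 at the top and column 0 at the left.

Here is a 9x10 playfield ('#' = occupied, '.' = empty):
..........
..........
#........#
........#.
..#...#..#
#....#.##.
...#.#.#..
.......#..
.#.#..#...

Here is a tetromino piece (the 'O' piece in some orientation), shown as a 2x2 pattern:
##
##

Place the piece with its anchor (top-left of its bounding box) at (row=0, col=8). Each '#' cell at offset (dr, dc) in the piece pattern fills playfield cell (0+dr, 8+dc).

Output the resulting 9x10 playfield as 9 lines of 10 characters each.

Fill (0+0,8+0) = (0,8)
Fill (0+0,8+1) = (0,9)
Fill (0+1,8+0) = (1,8)
Fill (0+1,8+1) = (1,9)

Answer: ........##
........##
#........#
........#.
..#...#..#
#....#.##.
...#.#.#..
.......#..
.#.#..#...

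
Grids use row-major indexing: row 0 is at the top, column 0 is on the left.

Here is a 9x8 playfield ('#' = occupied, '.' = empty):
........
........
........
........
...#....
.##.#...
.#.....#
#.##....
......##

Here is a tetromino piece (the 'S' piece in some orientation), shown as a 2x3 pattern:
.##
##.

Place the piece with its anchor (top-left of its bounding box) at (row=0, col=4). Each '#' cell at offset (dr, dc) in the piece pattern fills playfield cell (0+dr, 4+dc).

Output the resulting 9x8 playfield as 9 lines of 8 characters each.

Fill (0+0,4+1) = (0,5)
Fill (0+0,4+2) = (0,6)
Fill (0+1,4+0) = (1,4)
Fill (0+1,4+1) = (1,5)

Answer: .....##.
....##..
........
........
...#....
.##.#...
.#.....#
#.##....
......##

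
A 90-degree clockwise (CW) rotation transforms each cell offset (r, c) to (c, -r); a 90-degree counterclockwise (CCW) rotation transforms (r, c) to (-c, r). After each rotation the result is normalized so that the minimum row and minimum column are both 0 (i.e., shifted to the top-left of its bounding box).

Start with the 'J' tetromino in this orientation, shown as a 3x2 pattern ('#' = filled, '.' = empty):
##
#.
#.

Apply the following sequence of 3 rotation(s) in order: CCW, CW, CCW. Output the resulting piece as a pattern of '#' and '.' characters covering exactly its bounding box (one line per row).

Start:
##
#.
#.
After rotation 1 (CCW):
#..
###
After rotation 2 (CW):
##
#.
#.
After rotation 3 (CCW):
#..
###

Answer: #..
###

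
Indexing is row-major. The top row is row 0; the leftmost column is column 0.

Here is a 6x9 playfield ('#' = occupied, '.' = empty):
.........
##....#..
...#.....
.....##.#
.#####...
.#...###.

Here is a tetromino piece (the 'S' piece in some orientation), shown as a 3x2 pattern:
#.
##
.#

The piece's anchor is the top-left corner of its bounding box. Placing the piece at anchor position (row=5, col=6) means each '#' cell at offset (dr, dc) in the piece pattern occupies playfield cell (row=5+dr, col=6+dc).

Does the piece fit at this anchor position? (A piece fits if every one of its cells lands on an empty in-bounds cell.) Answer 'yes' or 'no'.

Check each piece cell at anchor (5, 6):
  offset (0,0) -> (5,6): occupied ('#') -> FAIL
  offset (1,0) -> (6,6): out of bounds -> FAIL
  offset (1,1) -> (6,7): out of bounds -> FAIL
  offset (2,1) -> (7,7): out of bounds -> FAIL
All cells valid: no

Answer: no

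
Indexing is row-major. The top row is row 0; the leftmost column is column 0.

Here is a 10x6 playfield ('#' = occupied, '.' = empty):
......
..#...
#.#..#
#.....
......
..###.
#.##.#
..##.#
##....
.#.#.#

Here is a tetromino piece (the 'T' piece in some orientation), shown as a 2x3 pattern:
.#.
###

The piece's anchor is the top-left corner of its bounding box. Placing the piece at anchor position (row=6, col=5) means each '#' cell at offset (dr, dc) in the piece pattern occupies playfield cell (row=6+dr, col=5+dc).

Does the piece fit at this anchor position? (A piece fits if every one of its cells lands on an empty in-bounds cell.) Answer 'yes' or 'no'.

Check each piece cell at anchor (6, 5):
  offset (0,1) -> (6,6): out of bounds -> FAIL
  offset (1,0) -> (7,5): occupied ('#') -> FAIL
  offset (1,1) -> (7,6): out of bounds -> FAIL
  offset (1,2) -> (7,7): out of bounds -> FAIL
All cells valid: no

Answer: no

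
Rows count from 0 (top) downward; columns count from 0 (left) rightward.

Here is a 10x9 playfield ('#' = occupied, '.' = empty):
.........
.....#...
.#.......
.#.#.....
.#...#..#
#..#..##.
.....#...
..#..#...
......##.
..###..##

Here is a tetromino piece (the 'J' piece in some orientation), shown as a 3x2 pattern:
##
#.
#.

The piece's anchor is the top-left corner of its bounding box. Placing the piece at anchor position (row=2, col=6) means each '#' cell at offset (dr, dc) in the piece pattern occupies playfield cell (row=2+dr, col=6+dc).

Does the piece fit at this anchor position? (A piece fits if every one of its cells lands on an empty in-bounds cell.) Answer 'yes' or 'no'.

Answer: yes

Derivation:
Check each piece cell at anchor (2, 6):
  offset (0,0) -> (2,6): empty -> OK
  offset (0,1) -> (2,7): empty -> OK
  offset (1,0) -> (3,6): empty -> OK
  offset (2,0) -> (4,6): empty -> OK
All cells valid: yes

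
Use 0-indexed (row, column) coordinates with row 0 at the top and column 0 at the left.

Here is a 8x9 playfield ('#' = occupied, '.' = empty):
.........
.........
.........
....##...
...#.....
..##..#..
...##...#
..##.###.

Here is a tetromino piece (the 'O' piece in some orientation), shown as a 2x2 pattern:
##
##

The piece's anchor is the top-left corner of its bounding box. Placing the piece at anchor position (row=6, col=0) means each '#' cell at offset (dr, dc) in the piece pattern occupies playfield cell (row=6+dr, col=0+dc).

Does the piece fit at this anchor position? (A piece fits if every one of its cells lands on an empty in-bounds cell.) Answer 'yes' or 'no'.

Check each piece cell at anchor (6, 0):
  offset (0,0) -> (6,0): empty -> OK
  offset (0,1) -> (6,1): empty -> OK
  offset (1,0) -> (7,0): empty -> OK
  offset (1,1) -> (7,1): empty -> OK
All cells valid: yes

Answer: yes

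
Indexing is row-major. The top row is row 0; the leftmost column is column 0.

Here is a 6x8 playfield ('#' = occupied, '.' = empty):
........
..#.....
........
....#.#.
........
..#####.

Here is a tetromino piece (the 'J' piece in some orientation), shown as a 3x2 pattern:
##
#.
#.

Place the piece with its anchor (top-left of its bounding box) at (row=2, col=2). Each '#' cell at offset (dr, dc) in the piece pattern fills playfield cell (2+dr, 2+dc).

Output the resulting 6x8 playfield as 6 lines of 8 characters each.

Fill (2+0,2+0) = (2,2)
Fill (2+0,2+1) = (2,3)
Fill (2+1,2+0) = (3,2)
Fill (2+2,2+0) = (4,2)

Answer: ........
..#.....
..##....
..#.#.#.
..#.....
..#####.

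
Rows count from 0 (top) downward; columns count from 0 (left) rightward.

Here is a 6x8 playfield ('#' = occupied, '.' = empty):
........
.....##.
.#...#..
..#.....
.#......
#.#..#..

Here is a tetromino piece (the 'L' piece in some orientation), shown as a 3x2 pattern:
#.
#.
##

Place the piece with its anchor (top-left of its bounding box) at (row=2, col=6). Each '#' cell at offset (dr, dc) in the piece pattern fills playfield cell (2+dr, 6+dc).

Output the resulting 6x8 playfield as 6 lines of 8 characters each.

Fill (2+0,6+0) = (2,6)
Fill (2+1,6+0) = (3,6)
Fill (2+2,6+0) = (4,6)
Fill (2+2,6+1) = (4,7)

Answer: ........
.....##.
.#...##.
..#...#.
.#....##
#.#..#..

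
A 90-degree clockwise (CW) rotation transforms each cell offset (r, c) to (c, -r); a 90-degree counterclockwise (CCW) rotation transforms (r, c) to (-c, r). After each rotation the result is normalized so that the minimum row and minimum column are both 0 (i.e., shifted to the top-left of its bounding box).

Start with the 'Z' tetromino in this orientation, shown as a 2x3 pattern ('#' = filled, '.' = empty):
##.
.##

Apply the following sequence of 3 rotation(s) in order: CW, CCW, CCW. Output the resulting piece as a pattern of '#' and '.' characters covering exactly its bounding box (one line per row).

Start:
##.
.##
After rotation 1 (CW):
.#
##
#.
After rotation 2 (CCW):
##.
.##
After rotation 3 (CCW):
.#
##
#.

Answer: .#
##
#.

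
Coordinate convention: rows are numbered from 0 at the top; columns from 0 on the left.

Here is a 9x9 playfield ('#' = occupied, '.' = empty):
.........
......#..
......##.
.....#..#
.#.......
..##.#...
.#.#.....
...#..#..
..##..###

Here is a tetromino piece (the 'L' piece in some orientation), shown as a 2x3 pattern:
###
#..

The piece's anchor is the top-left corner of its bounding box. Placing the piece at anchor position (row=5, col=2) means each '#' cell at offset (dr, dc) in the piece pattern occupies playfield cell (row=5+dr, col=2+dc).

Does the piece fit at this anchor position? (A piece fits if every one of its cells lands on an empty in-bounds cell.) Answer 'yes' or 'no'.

Answer: no

Derivation:
Check each piece cell at anchor (5, 2):
  offset (0,0) -> (5,2): occupied ('#') -> FAIL
  offset (0,1) -> (5,3): occupied ('#') -> FAIL
  offset (0,2) -> (5,4): empty -> OK
  offset (1,0) -> (6,2): empty -> OK
All cells valid: no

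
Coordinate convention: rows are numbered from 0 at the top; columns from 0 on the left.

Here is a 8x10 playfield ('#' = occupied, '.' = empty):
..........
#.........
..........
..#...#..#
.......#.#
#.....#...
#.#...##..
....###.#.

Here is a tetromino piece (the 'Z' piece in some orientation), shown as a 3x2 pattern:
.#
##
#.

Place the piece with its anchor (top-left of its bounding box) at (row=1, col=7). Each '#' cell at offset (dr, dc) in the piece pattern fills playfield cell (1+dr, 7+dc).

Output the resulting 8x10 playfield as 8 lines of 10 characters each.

Fill (1+0,7+1) = (1,8)
Fill (1+1,7+0) = (2,7)
Fill (1+1,7+1) = (2,8)
Fill (1+2,7+0) = (3,7)

Answer: ..........
#.......#.
.......##.
..#...##.#
.......#.#
#.....#...
#.#...##..
....###.#.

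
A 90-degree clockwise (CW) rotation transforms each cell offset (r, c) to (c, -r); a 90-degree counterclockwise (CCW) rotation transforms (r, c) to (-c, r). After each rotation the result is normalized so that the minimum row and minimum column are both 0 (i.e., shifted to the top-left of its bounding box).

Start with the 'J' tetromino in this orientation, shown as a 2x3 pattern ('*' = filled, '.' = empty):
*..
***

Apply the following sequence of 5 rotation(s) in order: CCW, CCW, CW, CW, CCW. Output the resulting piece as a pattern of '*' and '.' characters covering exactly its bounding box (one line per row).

Answer: .*
.*
**

Derivation:
Start:
*..
***
After rotation 1 (CCW):
.*
.*
**
After rotation 2 (CCW):
***
..*
After rotation 3 (CW):
.*
.*
**
After rotation 4 (CW):
*..
***
After rotation 5 (CCW):
.*
.*
**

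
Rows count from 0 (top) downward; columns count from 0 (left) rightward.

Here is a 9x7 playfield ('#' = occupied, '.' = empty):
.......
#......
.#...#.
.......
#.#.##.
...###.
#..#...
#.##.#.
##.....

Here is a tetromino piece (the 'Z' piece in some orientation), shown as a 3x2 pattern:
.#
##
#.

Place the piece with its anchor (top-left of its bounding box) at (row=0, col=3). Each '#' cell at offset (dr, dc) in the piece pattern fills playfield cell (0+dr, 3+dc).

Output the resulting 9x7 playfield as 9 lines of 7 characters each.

Answer: ....#..
#..##..
.#.#.#.
.......
#.#.##.
...###.
#..#...
#.##.#.
##.....

Derivation:
Fill (0+0,3+1) = (0,4)
Fill (0+1,3+0) = (1,3)
Fill (0+1,3+1) = (1,4)
Fill (0+2,3+0) = (2,3)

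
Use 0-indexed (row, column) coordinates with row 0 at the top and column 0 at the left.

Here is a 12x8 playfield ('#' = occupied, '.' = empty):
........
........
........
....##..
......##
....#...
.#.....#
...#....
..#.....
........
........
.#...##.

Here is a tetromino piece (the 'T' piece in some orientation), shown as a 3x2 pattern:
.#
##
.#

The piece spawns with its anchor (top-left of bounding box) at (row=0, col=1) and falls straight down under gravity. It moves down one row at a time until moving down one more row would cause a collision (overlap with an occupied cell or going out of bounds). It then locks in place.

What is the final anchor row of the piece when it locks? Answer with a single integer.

Answer: 4

Derivation:
Spawn at (row=0, col=1). Try each row:
  row 0: fits
  row 1: fits
  row 2: fits
  row 3: fits
  row 4: fits
  row 5: blocked -> lock at row 4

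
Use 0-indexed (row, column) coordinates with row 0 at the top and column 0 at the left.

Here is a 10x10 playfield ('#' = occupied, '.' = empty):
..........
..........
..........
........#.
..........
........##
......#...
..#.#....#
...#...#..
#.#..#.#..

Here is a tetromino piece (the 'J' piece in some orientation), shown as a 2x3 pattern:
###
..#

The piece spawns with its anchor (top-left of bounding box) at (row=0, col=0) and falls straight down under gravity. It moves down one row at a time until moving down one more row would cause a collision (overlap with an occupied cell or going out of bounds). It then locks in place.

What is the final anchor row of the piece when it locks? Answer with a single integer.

Answer: 5

Derivation:
Spawn at (row=0, col=0). Try each row:
  row 0: fits
  row 1: fits
  row 2: fits
  row 3: fits
  row 4: fits
  row 5: fits
  row 6: blocked -> lock at row 5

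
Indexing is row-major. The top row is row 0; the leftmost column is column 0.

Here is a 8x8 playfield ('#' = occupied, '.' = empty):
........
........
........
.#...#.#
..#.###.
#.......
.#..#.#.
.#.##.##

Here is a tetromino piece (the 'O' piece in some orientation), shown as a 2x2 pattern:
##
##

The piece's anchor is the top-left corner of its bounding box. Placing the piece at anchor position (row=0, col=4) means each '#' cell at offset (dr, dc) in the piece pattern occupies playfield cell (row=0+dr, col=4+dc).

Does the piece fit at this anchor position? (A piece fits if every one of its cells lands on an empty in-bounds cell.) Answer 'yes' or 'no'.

Answer: yes

Derivation:
Check each piece cell at anchor (0, 4):
  offset (0,0) -> (0,4): empty -> OK
  offset (0,1) -> (0,5): empty -> OK
  offset (1,0) -> (1,4): empty -> OK
  offset (1,1) -> (1,5): empty -> OK
All cells valid: yes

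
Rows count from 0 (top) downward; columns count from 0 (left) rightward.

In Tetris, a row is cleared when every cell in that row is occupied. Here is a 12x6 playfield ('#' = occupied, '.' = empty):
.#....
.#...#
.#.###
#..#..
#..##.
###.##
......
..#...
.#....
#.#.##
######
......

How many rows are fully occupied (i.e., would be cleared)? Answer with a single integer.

Check each row:
  row 0: 5 empty cells -> not full
  row 1: 4 empty cells -> not full
  row 2: 2 empty cells -> not full
  row 3: 4 empty cells -> not full
  row 4: 3 empty cells -> not full
  row 5: 1 empty cell -> not full
  row 6: 6 empty cells -> not full
  row 7: 5 empty cells -> not full
  row 8: 5 empty cells -> not full
  row 9: 2 empty cells -> not full
  row 10: 0 empty cells -> FULL (clear)
  row 11: 6 empty cells -> not full
Total rows cleared: 1

Answer: 1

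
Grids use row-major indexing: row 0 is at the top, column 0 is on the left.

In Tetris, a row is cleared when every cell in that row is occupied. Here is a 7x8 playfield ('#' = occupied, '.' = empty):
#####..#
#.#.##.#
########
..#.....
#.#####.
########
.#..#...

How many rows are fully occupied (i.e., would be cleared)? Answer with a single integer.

Check each row:
  row 0: 2 empty cells -> not full
  row 1: 3 empty cells -> not full
  row 2: 0 empty cells -> FULL (clear)
  row 3: 7 empty cells -> not full
  row 4: 2 empty cells -> not full
  row 5: 0 empty cells -> FULL (clear)
  row 6: 6 empty cells -> not full
Total rows cleared: 2

Answer: 2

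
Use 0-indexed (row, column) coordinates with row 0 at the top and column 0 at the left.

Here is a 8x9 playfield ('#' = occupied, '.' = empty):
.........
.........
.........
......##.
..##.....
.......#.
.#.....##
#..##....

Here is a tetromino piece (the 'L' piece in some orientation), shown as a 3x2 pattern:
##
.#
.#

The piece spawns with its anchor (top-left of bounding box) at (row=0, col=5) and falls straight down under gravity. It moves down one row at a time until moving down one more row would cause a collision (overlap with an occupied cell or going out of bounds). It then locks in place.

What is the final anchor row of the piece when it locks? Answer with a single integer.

Spawn at (row=0, col=5). Try each row:
  row 0: fits
  row 1: blocked -> lock at row 0

Answer: 0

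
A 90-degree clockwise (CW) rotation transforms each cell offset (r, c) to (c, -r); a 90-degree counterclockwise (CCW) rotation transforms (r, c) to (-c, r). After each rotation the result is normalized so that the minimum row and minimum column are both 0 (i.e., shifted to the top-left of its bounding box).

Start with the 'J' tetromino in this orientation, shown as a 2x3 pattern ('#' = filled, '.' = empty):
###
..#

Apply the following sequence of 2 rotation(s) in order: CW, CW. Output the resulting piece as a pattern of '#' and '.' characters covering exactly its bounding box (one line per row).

Answer: #..
###

Derivation:
Start:
###
..#
After rotation 1 (CW):
.#
.#
##
After rotation 2 (CW):
#..
###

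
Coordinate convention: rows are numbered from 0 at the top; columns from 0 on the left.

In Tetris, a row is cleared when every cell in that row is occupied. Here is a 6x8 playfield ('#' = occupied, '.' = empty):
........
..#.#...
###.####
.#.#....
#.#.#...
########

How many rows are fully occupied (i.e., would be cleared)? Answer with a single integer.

Answer: 1

Derivation:
Check each row:
  row 0: 8 empty cells -> not full
  row 1: 6 empty cells -> not full
  row 2: 1 empty cell -> not full
  row 3: 6 empty cells -> not full
  row 4: 5 empty cells -> not full
  row 5: 0 empty cells -> FULL (clear)
Total rows cleared: 1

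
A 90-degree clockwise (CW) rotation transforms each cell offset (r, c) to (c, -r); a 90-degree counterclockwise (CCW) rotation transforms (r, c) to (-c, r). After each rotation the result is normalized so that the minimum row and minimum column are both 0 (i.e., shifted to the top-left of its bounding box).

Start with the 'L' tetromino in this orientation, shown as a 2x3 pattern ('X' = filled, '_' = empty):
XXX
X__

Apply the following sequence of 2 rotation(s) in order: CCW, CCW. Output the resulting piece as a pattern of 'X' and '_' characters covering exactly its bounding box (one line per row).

Start:
XXX
X__
After rotation 1 (CCW):
X_
X_
XX
After rotation 2 (CCW):
__X
XXX

Answer: __X
XXX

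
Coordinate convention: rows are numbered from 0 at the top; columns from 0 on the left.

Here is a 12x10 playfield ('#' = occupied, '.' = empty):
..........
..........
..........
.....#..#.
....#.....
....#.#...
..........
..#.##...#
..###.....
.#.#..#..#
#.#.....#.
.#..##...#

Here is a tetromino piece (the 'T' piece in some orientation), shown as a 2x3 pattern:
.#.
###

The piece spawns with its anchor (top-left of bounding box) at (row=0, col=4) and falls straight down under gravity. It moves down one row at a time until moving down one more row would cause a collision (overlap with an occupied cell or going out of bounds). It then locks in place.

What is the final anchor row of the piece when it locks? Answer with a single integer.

Spawn at (row=0, col=4). Try each row:
  row 0: fits
  row 1: fits
  row 2: blocked -> lock at row 1

Answer: 1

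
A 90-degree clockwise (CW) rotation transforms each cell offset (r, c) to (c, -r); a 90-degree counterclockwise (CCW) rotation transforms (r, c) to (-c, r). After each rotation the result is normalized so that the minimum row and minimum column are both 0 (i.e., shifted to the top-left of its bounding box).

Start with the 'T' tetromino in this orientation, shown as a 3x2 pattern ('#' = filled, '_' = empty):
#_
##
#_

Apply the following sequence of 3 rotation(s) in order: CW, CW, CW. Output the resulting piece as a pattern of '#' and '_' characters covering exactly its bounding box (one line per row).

Start:
#_
##
#_
After rotation 1 (CW):
###
_#_
After rotation 2 (CW):
_#
##
_#
After rotation 3 (CW):
_#_
###

Answer: _#_
###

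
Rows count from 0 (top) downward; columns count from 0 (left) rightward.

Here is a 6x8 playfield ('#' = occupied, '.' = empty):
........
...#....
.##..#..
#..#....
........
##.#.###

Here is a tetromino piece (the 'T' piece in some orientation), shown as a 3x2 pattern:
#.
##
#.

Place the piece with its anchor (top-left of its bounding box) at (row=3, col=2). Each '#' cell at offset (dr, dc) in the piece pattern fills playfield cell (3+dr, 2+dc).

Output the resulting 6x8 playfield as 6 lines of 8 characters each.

Fill (3+0,2+0) = (3,2)
Fill (3+1,2+0) = (4,2)
Fill (3+1,2+1) = (4,3)
Fill (3+2,2+0) = (5,2)

Answer: ........
...#....
.##..#..
#.##....
..##....
####.###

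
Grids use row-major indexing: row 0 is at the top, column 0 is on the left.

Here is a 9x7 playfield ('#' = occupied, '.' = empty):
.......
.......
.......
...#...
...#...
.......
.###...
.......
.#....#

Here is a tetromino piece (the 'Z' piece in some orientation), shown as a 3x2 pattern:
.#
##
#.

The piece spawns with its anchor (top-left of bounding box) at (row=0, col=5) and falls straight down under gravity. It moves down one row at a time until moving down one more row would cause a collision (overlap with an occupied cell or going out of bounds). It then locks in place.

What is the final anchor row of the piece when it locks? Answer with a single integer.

Answer: 6

Derivation:
Spawn at (row=0, col=5). Try each row:
  row 0: fits
  row 1: fits
  row 2: fits
  row 3: fits
  row 4: fits
  row 5: fits
  row 6: fits
  row 7: blocked -> lock at row 6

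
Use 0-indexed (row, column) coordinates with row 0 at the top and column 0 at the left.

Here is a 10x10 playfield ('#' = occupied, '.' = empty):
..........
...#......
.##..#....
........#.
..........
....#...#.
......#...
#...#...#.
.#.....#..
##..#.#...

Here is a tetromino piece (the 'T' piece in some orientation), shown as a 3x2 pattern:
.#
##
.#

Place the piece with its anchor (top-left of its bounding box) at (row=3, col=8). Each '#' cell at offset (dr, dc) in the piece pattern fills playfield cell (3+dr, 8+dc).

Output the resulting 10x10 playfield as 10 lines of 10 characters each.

Fill (3+0,8+1) = (3,9)
Fill (3+1,8+0) = (4,8)
Fill (3+1,8+1) = (4,9)
Fill (3+2,8+1) = (5,9)

Answer: ..........
...#......
.##..#....
........##
........##
....#...##
......#...
#...#...#.
.#.....#..
##..#.#...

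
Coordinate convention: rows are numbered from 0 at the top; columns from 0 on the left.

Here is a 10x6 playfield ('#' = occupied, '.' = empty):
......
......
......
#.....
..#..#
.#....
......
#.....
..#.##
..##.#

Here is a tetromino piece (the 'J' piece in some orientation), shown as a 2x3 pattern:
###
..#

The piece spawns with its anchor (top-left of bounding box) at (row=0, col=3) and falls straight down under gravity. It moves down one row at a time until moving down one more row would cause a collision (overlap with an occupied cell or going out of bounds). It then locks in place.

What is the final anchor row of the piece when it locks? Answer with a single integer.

Spawn at (row=0, col=3). Try each row:
  row 0: fits
  row 1: fits
  row 2: fits
  row 3: blocked -> lock at row 2

Answer: 2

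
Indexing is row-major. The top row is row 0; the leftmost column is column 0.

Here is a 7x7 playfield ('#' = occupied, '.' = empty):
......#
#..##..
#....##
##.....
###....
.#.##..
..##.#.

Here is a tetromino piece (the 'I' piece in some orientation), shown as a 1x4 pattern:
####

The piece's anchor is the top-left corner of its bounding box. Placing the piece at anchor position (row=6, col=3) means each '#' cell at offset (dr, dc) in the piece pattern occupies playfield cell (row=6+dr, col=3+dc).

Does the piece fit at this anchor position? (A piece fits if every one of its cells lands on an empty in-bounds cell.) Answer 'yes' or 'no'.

Check each piece cell at anchor (6, 3):
  offset (0,0) -> (6,3): occupied ('#') -> FAIL
  offset (0,1) -> (6,4): empty -> OK
  offset (0,2) -> (6,5): occupied ('#') -> FAIL
  offset (0,3) -> (6,6): empty -> OK
All cells valid: no

Answer: no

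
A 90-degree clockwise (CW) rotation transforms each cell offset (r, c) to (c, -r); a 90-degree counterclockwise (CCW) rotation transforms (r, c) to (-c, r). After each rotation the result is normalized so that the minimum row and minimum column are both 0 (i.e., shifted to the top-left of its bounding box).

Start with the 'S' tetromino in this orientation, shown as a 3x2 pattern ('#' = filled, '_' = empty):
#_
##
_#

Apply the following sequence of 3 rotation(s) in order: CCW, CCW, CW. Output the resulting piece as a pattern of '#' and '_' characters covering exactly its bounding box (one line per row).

Start:
#_
##
_#
After rotation 1 (CCW):
_##
##_
After rotation 2 (CCW):
#_
##
_#
After rotation 3 (CW):
_##
##_

Answer: _##
##_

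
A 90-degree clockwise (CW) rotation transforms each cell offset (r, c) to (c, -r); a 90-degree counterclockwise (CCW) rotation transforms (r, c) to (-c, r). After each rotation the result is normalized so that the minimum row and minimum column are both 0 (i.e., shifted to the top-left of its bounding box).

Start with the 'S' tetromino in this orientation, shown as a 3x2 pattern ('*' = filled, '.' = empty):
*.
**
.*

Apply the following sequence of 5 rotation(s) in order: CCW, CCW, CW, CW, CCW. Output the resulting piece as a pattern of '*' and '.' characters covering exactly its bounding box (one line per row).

Answer: .**
**.

Derivation:
Start:
*.
**
.*
After rotation 1 (CCW):
.**
**.
After rotation 2 (CCW):
*.
**
.*
After rotation 3 (CW):
.**
**.
After rotation 4 (CW):
*.
**
.*
After rotation 5 (CCW):
.**
**.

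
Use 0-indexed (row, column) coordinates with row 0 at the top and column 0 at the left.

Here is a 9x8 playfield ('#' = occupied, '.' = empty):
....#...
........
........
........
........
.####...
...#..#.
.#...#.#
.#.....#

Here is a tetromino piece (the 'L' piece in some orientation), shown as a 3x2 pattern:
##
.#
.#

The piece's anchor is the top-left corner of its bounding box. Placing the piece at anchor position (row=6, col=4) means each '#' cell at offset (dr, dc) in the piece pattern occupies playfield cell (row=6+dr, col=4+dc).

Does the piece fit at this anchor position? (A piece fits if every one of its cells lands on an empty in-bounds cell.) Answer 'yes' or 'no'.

Check each piece cell at anchor (6, 4):
  offset (0,0) -> (6,4): empty -> OK
  offset (0,1) -> (6,5): empty -> OK
  offset (1,1) -> (7,5): occupied ('#') -> FAIL
  offset (2,1) -> (8,5): empty -> OK
All cells valid: no

Answer: no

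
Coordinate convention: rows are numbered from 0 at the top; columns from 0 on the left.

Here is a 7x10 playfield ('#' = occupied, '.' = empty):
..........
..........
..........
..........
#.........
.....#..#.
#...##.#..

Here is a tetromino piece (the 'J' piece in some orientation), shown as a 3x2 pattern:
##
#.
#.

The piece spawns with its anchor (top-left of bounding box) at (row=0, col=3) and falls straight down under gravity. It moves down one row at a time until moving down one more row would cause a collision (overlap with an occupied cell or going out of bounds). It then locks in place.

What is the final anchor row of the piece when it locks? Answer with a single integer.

Spawn at (row=0, col=3). Try each row:
  row 0: fits
  row 1: fits
  row 2: fits
  row 3: fits
  row 4: fits
  row 5: blocked -> lock at row 4

Answer: 4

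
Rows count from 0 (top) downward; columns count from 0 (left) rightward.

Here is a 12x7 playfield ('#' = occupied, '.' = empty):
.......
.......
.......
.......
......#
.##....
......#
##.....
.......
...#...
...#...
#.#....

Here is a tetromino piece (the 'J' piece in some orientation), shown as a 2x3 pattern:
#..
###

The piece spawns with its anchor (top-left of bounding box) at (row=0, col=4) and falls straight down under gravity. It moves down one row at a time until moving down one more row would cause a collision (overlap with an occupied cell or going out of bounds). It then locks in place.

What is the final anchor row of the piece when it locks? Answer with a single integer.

Spawn at (row=0, col=4). Try each row:
  row 0: fits
  row 1: fits
  row 2: fits
  row 3: blocked -> lock at row 2

Answer: 2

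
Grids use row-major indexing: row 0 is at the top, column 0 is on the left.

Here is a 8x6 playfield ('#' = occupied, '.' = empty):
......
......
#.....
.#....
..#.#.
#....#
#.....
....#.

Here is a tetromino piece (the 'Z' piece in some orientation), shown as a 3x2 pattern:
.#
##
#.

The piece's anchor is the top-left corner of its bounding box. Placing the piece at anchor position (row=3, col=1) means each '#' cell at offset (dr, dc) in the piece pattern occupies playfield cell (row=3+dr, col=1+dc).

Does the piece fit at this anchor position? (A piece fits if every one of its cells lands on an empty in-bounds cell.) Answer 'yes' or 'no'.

Answer: no

Derivation:
Check each piece cell at anchor (3, 1):
  offset (0,1) -> (3,2): empty -> OK
  offset (1,0) -> (4,1): empty -> OK
  offset (1,1) -> (4,2): occupied ('#') -> FAIL
  offset (2,0) -> (5,1): empty -> OK
All cells valid: no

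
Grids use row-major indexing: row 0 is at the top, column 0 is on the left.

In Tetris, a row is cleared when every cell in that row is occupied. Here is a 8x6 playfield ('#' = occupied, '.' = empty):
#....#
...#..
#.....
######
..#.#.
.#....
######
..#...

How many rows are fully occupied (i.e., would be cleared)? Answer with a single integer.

Check each row:
  row 0: 4 empty cells -> not full
  row 1: 5 empty cells -> not full
  row 2: 5 empty cells -> not full
  row 3: 0 empty cells -> FULL (clear)
  row 4: 4 empty cells -> not full
  row 5: 5 empty cells -> not full
  row 6: 0 empty cells -> FULL (clear)
  row 7: 5 empty cells -> not full
Total rows cleared: 2

Answer: 2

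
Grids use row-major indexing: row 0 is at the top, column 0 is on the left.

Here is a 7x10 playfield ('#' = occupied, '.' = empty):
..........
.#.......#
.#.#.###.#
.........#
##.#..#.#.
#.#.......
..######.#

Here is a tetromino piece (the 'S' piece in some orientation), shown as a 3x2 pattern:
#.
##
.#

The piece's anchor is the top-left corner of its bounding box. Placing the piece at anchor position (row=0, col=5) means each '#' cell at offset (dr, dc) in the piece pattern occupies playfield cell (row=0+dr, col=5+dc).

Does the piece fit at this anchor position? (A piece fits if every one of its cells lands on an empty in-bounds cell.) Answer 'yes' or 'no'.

Answer: no

Derivation:
Check each piece cell at anchor (0, 5):
  offset (0,0) -> (0,5): empty -> OK
  offset (1,0) -> (1,5): empty -> OK
  offset (1,1) -> (1,6): empty -> OK
  offset (2,1) -> (2,6): occupied ('#') -> FAIL
All cells valid: no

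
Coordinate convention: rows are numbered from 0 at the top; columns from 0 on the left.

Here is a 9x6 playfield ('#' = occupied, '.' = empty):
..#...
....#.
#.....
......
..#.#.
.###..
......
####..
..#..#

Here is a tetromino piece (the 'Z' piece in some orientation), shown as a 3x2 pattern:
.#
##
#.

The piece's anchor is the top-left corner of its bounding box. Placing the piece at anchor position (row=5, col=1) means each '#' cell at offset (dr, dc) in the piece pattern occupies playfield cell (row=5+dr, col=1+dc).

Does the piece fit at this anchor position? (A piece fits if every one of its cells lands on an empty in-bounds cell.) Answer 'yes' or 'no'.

Answer: no

Derivation:
Check each piece cell at anchor (5, 1):
  offset (0,1) -> (5,2): occupied ('#') -> FAIL
  offset (1,0) -> (6,1): empty -> OK
  offset (1,1) -> (6,2): empty -> OK
  offset (2,0) -> (7,1): occupied ('#') -> FAIL
All cells valid: no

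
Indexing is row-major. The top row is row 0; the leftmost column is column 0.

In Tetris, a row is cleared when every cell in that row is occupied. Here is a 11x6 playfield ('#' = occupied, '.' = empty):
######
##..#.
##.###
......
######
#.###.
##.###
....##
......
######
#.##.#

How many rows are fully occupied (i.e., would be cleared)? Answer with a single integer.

Answer: 3

Derivation:
Check each row:
  row 0: 0 empty cells -> FULL (clear)
  row 1: 3 empty cells -> not full
  row 2: 1 empty cell -> not full
  row 3: 6 empty cells -> not full
  row 4: 0 empty cells -> FULL (clear)
  row 5: 2 empty cells -> not full
  row 6: 1 empty cell -> not full
  row 7: 4 empty cells -> not full
  row 8: 6 empty cells -> not full
  row 9: 0 empty cells -> FULL (clear)
  row 10: 2 empty cells -> not full
Total rows cleared: 3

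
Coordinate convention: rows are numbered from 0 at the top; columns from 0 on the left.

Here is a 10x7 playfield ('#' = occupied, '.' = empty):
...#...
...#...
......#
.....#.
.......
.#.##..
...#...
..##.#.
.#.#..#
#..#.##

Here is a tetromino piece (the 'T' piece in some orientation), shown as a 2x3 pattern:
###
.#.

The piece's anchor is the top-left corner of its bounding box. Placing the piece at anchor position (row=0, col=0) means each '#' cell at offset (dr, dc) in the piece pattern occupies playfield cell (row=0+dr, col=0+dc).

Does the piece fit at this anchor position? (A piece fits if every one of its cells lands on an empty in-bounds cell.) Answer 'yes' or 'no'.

Answer: yes

Derivation:
Check each piece cell at anchor (0, 0):
  offset (0,0) -> (0,0): empty -> OK
  offset (0,1) -> (0,1): empty -> OK
  offset (0,2) -> (0,2): empty -> OK
  offset (1,1) -> (1,1): empty -> OK
All cells valid: yes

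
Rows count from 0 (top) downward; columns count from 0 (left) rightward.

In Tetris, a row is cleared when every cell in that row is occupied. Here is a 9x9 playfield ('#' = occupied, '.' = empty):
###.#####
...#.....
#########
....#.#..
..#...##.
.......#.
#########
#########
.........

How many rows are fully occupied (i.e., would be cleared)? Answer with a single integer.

Answer: 3

Derivation:
Check each row:
  row 0: 1 empty cell -> not full
  row 1: 8 empty cells -> not full
  row 2: 0 empty cells -> FULL (clear)
  row 3: 7 empty cells -> not full
  row 4: 6 empty cells -> not full
  row 5: 8 empty cells -> not full
  row 6: 0 empty cells -> FULL (clear)
  row 7: 0 empty cells -> FULL (clear)
  row 8: 9 empty cells -> not full
Total rows cleared: 3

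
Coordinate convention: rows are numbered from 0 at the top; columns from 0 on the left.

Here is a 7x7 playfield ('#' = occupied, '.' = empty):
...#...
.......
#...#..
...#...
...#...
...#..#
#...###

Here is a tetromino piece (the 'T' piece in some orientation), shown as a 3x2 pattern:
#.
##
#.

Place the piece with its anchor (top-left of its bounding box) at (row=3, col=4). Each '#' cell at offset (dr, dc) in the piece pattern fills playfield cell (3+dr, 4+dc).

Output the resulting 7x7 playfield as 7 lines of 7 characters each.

Answer: ...#...
.......
#...#..
...##..
...###.
...##.#
#...###

Derivation:
Fill (3+0,4+0) = (3,4)
Fill (3+1,4+0) = (4,4)
Fill (3+1,4+1) = (4,5)
Fill (3+2,4+0) = (5,4)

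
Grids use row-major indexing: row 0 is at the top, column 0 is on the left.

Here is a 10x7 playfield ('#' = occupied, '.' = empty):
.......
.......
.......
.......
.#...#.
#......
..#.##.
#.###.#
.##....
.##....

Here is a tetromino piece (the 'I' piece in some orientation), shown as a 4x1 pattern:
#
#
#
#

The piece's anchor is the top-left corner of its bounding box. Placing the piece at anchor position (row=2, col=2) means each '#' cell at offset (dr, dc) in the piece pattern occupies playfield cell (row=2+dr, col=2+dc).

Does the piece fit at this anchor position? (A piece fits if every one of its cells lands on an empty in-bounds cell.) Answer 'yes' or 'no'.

Check each piece cell at anchor (2, 2):
  offset (0,0) -> (2,2): empty -> OK
  offset (1,0) -> (3,2): empty -> OK
  offset (2,0) -> (4,2): empty -> OK
  offset (3,0) -> (5,2): empty -> OK
All cells valid: yes

Answer: yes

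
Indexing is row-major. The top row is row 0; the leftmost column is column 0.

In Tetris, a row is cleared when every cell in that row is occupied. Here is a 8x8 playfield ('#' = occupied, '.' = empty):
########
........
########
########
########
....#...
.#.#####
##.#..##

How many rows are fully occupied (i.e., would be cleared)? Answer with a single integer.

Answer: 4

Derivation:
Check each row:
  row 0: 0 empty cells -> FULL (clear)
  row 1: 8 empty cells -> not full
  row 2: 0 empty cells -> FULL (clear)
  row 3: 0 empty cells -> FULL (clear)
  row 4: 0 empty cells -> FULL (clear)
  row 5: 7 empty cells -> not full
  row 6: 2 empty cells -> not full
  row 7: 3 empty cells -> not full
Total rows cleared: 4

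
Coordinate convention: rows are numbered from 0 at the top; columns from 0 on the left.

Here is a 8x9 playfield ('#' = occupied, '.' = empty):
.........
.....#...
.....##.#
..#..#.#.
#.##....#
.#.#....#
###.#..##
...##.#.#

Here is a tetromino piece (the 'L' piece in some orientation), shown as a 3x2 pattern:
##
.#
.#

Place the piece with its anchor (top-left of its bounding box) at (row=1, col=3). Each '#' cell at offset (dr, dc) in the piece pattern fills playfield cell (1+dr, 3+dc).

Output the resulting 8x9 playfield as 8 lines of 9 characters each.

Answer: .........
...###...
....###.#
..#.##.#.
#.##....#
.#.#....#
###.#..##
...##.#.#

Derivation:
Fill (1+0,3+0) = (1,3)
Fill (1+0,3+1) = (1,4)
Fill (1+1,3+1) = (2,4)
Fill (1+2,3+1) = (3,4)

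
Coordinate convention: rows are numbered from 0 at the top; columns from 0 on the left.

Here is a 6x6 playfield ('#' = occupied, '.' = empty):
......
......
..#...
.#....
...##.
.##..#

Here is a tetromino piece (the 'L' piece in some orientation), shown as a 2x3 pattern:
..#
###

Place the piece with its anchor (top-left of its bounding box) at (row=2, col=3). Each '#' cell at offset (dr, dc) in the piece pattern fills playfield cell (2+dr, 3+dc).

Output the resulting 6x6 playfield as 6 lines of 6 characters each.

Fill (2+0,3+2) = (2,5)
Fill (2+1,3+0) = (3,3)
Fill (2+1,3+1) = (3,4)
Fill (2+1,3+2) = (3,5)

Answer: ......
......
..#..#
.#.###
...##.
.##..#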